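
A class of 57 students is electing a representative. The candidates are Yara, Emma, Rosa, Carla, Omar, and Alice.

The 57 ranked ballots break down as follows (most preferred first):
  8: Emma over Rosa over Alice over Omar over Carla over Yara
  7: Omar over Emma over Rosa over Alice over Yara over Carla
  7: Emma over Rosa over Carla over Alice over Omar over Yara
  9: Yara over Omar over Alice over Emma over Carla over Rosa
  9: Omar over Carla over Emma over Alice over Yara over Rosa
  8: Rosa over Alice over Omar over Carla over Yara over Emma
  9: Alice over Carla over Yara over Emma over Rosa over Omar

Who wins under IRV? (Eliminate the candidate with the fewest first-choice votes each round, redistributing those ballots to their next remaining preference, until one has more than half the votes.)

Round 1: Yara 9, Emma 15, Rosa 8, Carla 0, Omar 16, Alice 9. Carla eliminated.
Round 2: Yara 9, Emma 15, Rosa 8, Omar 16, Alice 9. Rosa eliminated.
Round 3: Yara 9, Emma 15, Omar 16, Alice 17. Yara eliminated.
Round 4: Emma 15, Omar 25, Alice 17. Emma eliminated.
Round 5: Omar 25, Alice 32. Alice has a majority (≥29).

Alice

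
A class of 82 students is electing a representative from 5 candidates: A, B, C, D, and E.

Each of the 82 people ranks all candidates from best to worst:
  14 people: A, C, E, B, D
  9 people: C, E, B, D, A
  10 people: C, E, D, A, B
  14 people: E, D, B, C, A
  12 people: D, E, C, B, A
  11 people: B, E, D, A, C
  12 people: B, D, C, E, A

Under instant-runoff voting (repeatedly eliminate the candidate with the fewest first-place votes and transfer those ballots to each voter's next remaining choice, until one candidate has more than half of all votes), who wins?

Round 1: A 14, B 23, C 19, D 12, E 14. D eliminated.
Round 2: A 14, B 23, C 19, E 26. A eliminated.
Round 3: B 23, C 33, E 26. B eliminated.
Round 4: C 45, E 37. C has a majority (≥42).

C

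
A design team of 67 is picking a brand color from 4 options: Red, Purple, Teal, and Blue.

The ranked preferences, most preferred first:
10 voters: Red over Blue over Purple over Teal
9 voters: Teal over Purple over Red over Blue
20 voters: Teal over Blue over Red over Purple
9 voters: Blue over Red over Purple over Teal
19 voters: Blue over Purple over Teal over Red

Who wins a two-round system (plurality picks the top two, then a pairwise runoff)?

Blue

Round 1 first-place votes: Red 10, Purple 0, Teal 29, Blue 28. Teal and Blue advance.
Runoff: Teal is ranked above Blue on 29 ballots, Blue above Teal on 38.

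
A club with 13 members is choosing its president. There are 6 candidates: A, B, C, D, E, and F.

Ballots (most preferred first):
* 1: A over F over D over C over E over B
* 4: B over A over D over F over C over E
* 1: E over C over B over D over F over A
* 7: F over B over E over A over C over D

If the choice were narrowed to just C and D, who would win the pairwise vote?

C

C is ranked above D on 8 ballots; D above C on 5.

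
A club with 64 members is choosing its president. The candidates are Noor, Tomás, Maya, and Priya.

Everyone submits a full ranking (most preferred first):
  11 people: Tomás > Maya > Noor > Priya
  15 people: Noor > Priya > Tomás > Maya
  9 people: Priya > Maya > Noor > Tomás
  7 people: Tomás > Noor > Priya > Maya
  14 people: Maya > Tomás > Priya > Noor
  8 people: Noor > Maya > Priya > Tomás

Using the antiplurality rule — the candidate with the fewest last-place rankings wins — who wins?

Priya

Last-place votes: Noor 14, Tomás 17, Maya 22, Priya 11.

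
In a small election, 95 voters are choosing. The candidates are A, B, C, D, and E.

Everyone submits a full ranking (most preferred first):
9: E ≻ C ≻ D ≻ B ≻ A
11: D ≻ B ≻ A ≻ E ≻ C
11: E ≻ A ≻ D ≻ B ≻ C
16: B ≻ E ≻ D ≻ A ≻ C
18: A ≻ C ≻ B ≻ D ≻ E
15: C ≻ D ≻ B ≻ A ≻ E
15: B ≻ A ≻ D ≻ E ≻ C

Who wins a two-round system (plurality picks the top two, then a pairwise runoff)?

Round 1 first-place votes: A 18, B 31, C 15, D 11, E 20. B and E advance.
Runoff: B is ranked above E on 75 ballots, E above B on 20.

B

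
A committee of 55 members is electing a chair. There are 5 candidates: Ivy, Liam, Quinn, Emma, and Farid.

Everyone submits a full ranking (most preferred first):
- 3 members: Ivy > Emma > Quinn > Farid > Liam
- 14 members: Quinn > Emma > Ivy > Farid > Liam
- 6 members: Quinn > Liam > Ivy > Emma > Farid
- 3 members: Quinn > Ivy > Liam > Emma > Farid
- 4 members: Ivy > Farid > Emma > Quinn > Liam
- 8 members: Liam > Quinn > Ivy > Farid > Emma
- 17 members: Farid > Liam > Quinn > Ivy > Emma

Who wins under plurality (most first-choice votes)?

Quinn

First-place votes: Ivy 7, Liam 8, Quinn 23, Emma 0, Farid 17.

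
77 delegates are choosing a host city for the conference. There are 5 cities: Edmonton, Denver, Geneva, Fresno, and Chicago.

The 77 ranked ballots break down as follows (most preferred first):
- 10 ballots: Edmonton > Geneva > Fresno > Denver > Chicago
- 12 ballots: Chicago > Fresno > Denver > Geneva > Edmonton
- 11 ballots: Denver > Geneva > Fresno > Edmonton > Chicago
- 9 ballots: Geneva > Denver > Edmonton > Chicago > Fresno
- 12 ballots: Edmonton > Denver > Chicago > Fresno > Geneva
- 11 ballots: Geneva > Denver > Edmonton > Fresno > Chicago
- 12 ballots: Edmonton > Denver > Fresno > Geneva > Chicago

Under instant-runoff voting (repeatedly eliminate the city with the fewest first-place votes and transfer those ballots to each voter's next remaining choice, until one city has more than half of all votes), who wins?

Geneva

Round 1: Edmonton 34, Denver 11, Geneva 20, Fresno 0, Chicago 12. Fresno eliminated.
Round 2: Edmonton 34, Denver 11, Geneva 20, Chicago 12. Denver eliminated.
Round 3: Edmonton 34, Geneva 31, Chicago 12. Chicago eliminated.
Round 4: Edmonton 34, Geneva 43. Geneva has a majority (≥39).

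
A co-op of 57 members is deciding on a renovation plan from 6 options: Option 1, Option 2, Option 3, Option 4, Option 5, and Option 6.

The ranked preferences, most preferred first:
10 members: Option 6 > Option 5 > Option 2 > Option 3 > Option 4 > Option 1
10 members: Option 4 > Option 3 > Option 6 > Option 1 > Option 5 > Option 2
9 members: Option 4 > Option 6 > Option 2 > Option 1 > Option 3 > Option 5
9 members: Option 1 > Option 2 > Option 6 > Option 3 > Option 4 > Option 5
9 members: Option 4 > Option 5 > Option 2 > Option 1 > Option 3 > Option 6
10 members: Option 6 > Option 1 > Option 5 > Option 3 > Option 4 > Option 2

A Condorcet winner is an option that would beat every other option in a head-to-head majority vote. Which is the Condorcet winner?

Option 6 vs Option 1: 39–18
Option 6 vs Option 2: 39–18
Option 6 vs Option 3: 38–19
Option 6 vs Option 4: 29–28
Option 6 vs Option 5: 48–9
Option 6 beats every other option.

Option 6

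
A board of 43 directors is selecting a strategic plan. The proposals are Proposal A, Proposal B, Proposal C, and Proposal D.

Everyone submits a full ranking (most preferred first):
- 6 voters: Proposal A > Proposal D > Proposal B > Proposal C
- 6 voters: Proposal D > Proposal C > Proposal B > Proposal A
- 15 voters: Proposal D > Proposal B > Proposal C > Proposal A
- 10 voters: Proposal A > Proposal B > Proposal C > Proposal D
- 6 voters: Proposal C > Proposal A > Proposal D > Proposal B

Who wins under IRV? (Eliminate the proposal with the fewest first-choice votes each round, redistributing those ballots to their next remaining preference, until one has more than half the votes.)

Proposal A

Round 1: Proposal A 16, Proposal B 0, Proposal C 6, Proposal D 21. Proposal B eliminated.
Round 2: Proposal A 16, Proposal C 6, Proposal D 21. Proposal C eliminated.
Round 3: Proposal A 22, Proposal D 21. Proposal A has a majority (≥22).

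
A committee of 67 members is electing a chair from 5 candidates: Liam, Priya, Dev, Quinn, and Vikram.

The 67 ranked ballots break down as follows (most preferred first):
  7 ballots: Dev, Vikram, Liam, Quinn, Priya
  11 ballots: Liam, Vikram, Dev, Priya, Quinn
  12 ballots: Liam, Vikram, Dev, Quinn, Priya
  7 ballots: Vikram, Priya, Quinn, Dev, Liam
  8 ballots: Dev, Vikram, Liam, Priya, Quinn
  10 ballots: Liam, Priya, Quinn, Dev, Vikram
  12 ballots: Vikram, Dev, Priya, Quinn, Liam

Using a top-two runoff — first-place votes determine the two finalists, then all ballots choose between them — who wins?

Vikram

Round 1 first-place votes: Liam 33, Priya 0, Dev 15, Quinn 0, Vikram 19. Liam and Vikram advance.
Runoff: Liam is ranked above Vikram on 33 ballots, Vikram above Liam on 34.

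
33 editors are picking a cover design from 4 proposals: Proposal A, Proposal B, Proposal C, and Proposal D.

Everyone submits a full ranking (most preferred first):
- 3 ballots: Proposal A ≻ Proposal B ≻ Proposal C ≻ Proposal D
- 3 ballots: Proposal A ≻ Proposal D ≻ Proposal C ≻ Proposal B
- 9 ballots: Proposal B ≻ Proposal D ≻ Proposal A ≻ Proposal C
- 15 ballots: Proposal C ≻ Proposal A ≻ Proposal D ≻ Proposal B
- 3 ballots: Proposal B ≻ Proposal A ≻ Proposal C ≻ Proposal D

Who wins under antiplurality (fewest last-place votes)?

Last-place votes: Proposal A 0, Proposal B 18, Proposal C 9, Proposal D 6.

Proposal A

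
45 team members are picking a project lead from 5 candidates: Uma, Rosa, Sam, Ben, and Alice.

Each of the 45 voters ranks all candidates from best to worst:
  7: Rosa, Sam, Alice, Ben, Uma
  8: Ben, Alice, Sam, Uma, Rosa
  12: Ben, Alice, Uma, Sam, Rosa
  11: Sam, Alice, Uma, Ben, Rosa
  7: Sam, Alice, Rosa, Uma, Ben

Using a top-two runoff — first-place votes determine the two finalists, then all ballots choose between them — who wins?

Sam

Round 1 first-place votes: Uma 0, Rosa 7, Sam 18, Ben 20, Alice 0. Ben and Sam advance.
Runoff: Ben is ranked above Sam on 20 ballots, Sam above Ben on 25.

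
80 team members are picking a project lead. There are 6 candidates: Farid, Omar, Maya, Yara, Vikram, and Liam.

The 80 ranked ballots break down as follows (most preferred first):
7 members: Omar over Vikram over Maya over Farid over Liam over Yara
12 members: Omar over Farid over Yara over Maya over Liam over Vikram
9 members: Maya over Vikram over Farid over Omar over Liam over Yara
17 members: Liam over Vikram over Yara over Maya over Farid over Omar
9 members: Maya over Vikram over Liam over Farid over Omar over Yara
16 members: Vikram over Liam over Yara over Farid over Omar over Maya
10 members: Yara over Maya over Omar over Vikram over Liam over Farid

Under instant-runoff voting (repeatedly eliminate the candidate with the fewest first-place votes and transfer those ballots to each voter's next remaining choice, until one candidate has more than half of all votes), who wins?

Maya

Round 1: Farid 0, Omar 19, Maya 18, Yara 10, Vikram 16, Liam 17. Farid eliminated.
Round 2: Omar 19, Maya 18, Yara 10, Vikram 16, Liam 17. Yara eliminated.
Round 3: Omar 19, Maya 28, Vikram 16, Liam 17. Vikram eliminated.
Round 4: Omar 19, Maya 28, Liam 33. Omar eliminated.
Round 5: Maya 47, Liam 33. Maya has a majority (≥41).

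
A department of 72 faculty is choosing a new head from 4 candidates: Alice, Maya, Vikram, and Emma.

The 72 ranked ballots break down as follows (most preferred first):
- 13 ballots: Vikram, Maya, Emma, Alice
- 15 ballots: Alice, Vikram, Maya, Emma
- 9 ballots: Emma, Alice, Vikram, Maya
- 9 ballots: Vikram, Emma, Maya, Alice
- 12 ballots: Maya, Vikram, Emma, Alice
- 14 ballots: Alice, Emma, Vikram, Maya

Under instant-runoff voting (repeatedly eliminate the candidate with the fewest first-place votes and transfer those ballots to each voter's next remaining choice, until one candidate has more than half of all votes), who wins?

Round 1: Alice 29, Maya 12, Vikram 22, Emma 9. Emma eliminated.
Round 2: Alice 38, Maya 12, Vikram 22. Alice has a majority (≥37).

Alice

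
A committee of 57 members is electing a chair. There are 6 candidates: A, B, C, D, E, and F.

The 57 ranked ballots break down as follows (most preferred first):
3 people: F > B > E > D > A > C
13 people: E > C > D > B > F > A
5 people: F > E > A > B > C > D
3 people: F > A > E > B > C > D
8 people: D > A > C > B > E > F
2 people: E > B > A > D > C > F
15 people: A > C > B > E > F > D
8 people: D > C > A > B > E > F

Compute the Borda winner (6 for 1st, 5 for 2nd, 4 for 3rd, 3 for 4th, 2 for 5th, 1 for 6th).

C

A: 3×2 + 13×1 + 5×4 + 3×5 + 8×5 + 2×4 + 15×6 + 8×4 = 224
B: 3×5 + 13×3 + 5×3 + 3×3 + 8×3 + 2×5 + 15×4 + 8×3 = 196
C: 3×1 + 13×5 + 5×2 + 3×2 + 8×4 + 2×2 + 15×5 + 8×5 = 235
D: 3×3 + 13×4 + 5×1 + 3×1 + 8×6 + 2×3 + 15×1 + 8×6 = 186
E: 3×4 + 13×6 + 5×5 + 3×4 + 8×2 + 2×6 + 15×3 + 8×2 = 216
F: 3×6 + 13×2 + 5×6 + 3×6 + 8×1 + 2×1 + 15×2 + 8×1 = 140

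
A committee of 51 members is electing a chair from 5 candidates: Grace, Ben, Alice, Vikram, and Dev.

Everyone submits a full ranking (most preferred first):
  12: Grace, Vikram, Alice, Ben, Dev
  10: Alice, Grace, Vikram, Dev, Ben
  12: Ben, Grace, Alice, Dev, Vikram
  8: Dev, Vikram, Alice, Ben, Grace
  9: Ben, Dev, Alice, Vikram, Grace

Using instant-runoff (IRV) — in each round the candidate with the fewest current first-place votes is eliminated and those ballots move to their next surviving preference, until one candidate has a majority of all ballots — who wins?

Round 1: Grace 12, Ben 21, Alice 10, Vikram 0, Dev 8. Vikram eliminated.
Round 2: Grace 12, Ben 21, Alice 10, Dev 8. Dev eliminated.
Round 3: Grace 12, Ben 21, Alice 18. Grace eliminated.
Round 4: Ben 21, Alice 30. Alice has a majority (≥26).

Alice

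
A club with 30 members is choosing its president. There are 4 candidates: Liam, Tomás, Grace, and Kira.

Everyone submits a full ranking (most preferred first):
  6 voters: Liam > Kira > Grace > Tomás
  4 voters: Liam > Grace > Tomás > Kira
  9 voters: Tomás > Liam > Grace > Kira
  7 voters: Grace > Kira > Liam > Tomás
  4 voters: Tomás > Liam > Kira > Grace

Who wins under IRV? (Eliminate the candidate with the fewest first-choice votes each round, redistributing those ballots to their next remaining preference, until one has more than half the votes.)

Liam

Round 1: Liam 10, Tomás 13, Grace 7, Kira 0. Kira eliminated.
Round 2: Liam 10, Tomás 13, Grace 7. Grace eliminated.
Round 3: Liam 17, Tomás 13. Liam has a majority (≥16).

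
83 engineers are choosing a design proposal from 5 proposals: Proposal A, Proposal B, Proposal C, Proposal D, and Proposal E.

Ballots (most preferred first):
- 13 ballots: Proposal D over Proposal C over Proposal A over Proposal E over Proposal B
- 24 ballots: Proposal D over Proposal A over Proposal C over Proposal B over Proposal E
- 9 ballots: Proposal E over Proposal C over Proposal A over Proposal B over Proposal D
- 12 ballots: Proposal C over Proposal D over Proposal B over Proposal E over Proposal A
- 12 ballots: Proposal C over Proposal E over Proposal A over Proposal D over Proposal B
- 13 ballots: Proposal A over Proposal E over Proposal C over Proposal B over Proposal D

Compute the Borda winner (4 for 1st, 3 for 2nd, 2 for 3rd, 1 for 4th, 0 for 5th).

Proposal A: 13×2 + 24×3 + 9×2 + 12×0 + 12×2 + 13×4 = 192
Proposal B: 13×0 + 24×1 + 9×1 + 12×2 + 12×0 + 13×1 = 70
Proposal C: 13×3 + 24×2 + 9×3 + 12×4 + 12×4 + 13×2 = 236
Proposal D: 13×4 + 24×4 + 9×0 + 12×3 + 12×1 + 13×0 = 196
Proposal E: 13×1 + 24×0 + 9×4 + 12×1 + 12×3 + 13×3 = 136

Proposal C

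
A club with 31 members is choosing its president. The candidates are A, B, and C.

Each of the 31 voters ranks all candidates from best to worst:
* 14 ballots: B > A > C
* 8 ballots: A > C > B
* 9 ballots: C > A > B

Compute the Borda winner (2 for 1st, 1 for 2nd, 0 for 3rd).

A: 14×1 + 8×2 + 9×1 = 39
B: 14×2 + 8×0 + 9×0 = 28
C: 14×0 + 8×1 + 9×2 = 26

A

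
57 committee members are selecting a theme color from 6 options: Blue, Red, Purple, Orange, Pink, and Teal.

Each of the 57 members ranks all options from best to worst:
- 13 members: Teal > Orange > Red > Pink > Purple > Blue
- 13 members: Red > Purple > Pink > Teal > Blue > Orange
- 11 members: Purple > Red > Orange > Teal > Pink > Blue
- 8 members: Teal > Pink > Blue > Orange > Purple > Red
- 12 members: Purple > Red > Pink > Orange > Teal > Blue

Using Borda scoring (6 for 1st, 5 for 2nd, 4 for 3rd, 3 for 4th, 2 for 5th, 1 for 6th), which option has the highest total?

Red

Blue: 13×1 + 13×2 + 11×1 + 8×4 + 12×1 = 94
Red: 13×4 + 13×6 + 11×5 + 8×1 + 12×5 = 253
Purple: 13×2 + 13×5 + 11×6 + 8×2 + 12×6 = 245
Orange: 13×5 + 13×1 + 11×4 + 8×3 + 12×3 = 182
Pink: 13×3 + 13×4 + 11×2 + 8×5 + 12×4 = 201
Teal: 13×6 + 13×3 + 11×3 + 8×6 + 12×2 = 222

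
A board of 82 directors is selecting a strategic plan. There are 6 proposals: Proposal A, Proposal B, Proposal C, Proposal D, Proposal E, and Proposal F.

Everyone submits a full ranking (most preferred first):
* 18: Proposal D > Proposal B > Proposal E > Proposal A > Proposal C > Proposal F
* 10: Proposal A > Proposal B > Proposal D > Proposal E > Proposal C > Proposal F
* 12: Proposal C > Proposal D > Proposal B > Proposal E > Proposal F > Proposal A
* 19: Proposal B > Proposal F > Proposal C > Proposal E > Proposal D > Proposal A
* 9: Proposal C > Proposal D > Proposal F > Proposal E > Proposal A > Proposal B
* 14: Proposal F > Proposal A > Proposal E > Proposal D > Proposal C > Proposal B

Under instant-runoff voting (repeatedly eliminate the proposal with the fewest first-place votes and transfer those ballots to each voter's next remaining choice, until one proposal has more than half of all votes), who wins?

Round 1: Proposal A 10, Proposal B 19, Proposal C 21, Proposal D 18, Proposal E 0, Proposal F 14. Proposal E eliminated.
Round 2: Proposal A 10, Proposal B 19, Proposal C 21, Proposal D 18, Proposal F 14. Proposal A eliminated.
Round 3: Proposal B 29, Proposal C 21, Proposal D 18, Proposal F 14. Proposal F eliminated.
Round 4: Proposal B 29, Proposal C 21, Proposal D 32. Proposal C eliminated.
Round 5: Proposal B 29, Proposal D 53. Proposal D has a majority (≥42).

Proposal D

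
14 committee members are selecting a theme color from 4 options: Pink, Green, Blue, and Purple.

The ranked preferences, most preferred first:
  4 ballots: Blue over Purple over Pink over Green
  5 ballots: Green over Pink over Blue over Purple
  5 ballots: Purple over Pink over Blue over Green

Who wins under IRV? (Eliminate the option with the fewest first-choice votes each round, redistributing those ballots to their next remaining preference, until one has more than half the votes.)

Purple

Round 1: Pink 0, Green 5, Blue 4, Purple 5. Pink eliminated.
Round 2: Green 5, Blue 4, Purple 5. Blue eliminated.
Round 3: Green 5, Purple 9. Purple has a majority (≥8).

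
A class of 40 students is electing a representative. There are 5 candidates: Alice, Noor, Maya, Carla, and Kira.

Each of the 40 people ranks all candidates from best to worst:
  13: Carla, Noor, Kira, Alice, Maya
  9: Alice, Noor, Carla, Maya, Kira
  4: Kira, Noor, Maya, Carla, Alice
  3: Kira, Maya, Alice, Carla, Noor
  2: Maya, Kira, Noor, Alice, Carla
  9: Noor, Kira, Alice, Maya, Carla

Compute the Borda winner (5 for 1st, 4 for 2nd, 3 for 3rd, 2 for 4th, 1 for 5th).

Alice: 13×2 + 9×5 + 4×1 + 3×3 + 2×2 + 9×3 = 115
Noor: 13×4 + 9×4 + 4×4 + 3×1 + 2×3 + 9×5 = 158
Maya: 13×1 + 9×2 + 4×3 + 3×4 + 2×5 + 9×2 = 83
Carla: 13×5 + 9×3 + 4×2 + 3×2 + 2×1 + 9×1 = 117
Kira: 13×3 + 9×1 + 4×5 + 3×5 + 2×4 + 9×4 = 127

Noor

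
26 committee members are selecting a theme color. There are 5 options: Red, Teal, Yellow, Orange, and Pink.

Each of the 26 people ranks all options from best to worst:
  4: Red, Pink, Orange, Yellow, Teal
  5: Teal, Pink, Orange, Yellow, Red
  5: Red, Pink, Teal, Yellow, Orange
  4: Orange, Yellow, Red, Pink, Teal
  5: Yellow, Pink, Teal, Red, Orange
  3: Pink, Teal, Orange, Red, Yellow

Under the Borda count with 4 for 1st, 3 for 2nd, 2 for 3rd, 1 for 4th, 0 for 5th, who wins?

Pink

Red: 4×4 + 5×0 + 5×4 + 4×2 + 5×1 + 3×1 = 52
Teal: 4×0 + 5×4 + 5×2 + 4×0 + 5×2 + 3×3 = 49
Yellow: 4×1 + 5×1 + 5×1 + 4×3 + 5×4 + 3×0 = 46
Orange: 4×2 + 5×2 + 5×0 + 4×4 + 5×0 + 3×2 = 40
Pink: 4×3 + 5×3 + 5×3 + 4×1 + 5×3 + 3×4 = 73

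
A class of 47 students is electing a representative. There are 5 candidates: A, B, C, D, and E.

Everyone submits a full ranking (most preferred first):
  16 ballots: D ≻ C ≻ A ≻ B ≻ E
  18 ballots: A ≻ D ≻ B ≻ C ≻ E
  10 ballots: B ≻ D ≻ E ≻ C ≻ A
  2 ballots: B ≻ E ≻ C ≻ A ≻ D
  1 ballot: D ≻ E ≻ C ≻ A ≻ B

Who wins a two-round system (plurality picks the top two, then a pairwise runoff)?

Round 1 first-place votes: A 18, B 12, C 0, D 17, E 0. A and D advance.
Runoff: A is ranked above D on 20 ballots, D above A on 27.

D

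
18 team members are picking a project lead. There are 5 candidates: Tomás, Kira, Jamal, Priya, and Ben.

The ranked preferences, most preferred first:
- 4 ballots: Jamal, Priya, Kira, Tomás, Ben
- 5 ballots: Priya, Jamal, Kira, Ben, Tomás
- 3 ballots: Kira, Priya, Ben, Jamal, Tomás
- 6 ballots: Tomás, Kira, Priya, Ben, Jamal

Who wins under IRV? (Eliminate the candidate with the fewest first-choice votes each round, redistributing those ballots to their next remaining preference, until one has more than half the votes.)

Priya

Round 1: Tomás 6, Kira 3, Jamal 4, Priya 5, Ben 0. Ben eliminated.
Round 2: Tomás 6, Kira 3, Jamal 4, Priya 5. Kira eliminated.
Round 3: Tomás 6, Jamal 4, Priya 8. Jamal eliminated.
Round 4: Tomás 6, Priya 12. Priya has a majority (≥10).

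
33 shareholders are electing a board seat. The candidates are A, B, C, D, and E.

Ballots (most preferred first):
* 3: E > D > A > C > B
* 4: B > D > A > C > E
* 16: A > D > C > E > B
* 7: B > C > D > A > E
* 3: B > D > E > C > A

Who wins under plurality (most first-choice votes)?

A

First-place votes: A 16, B 14, C 0, D 0, E 3.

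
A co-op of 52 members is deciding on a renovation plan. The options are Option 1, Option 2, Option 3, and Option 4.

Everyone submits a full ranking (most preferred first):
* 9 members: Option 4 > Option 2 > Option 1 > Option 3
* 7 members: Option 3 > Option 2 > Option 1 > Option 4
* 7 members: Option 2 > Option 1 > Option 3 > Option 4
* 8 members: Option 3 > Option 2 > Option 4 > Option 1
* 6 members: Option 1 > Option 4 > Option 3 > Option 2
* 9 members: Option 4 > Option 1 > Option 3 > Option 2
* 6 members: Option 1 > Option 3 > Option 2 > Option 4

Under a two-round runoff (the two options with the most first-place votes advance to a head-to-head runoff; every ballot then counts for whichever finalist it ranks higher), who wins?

Round 1 first-place votes: Option 1 12, Option 2 7, Option 3 15, Option 4 18. Option 4 and Option 3 advance.
Runoff: Option 4 is ranked above Option 3 on 24 ballots, Option 3 above Option 4 on 28.

Option 3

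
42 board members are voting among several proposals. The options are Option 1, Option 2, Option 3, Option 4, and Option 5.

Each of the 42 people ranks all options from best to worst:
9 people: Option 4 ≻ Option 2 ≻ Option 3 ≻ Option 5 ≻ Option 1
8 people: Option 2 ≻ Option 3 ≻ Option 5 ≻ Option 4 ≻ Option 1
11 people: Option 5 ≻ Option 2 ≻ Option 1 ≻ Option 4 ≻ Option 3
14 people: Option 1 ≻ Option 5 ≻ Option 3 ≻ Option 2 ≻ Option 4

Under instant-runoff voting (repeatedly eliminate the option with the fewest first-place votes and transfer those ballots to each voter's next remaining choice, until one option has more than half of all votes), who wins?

Option 5

Round 1: Option 1 14, Option 2 8, Option 3 0, Option 4 9, Option 5 11. Option 3 eliminated.
Round 2: Option 1 14, Option 2 8, Option 4 9, Option 5 11. Option 2 eliminated.
Round 3: Option 1 14, Option 4 9, Option 5 19. Option 4 eliminated.
Round 4: Option 1 14, Option 5 28. Option 5 has a majority (≥22).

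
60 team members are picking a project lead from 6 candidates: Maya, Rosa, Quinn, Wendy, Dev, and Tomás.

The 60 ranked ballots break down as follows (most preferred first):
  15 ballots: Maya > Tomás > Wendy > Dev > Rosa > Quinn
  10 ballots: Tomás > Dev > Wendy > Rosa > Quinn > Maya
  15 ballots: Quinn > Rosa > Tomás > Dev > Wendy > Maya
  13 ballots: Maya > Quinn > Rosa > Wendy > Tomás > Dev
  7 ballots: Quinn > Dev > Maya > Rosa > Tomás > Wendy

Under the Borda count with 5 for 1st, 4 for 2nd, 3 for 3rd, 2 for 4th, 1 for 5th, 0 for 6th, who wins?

Maya: 15×5 + 10×0 + 15×0 + 13×5 + 7×3 = 161
Rosa: 15×1 + 10×2 + 15×4 + 13×3 + 7×2 = 148
Quinn: 15×0 + 10×1 + 15×5 + 13×4 + 7×5 = 172
Wendy: 15×3 + 10×3 + 15×1 + 13×2 + 7×0 = 116
Dev: 15×2 + 10×4 + 15×2 + 13×0 + 7×4 = 128
Tomás: 15×4 + 10×5 + 15×3 + 13×1 + 7×1 = 175

Tomás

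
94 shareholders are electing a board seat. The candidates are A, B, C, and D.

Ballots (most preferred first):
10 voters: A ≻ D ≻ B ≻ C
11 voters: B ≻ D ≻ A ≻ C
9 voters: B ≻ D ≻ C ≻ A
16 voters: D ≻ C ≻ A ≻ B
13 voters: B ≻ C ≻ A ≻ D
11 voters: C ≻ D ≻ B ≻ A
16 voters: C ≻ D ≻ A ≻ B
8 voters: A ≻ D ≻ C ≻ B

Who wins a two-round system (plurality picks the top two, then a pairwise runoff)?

C

Round 1 first-place votes: A 18, B 33, C 27, D 16. B and C advance.
Runoff: B is ranked above C on 43 ballots, C above B on 51.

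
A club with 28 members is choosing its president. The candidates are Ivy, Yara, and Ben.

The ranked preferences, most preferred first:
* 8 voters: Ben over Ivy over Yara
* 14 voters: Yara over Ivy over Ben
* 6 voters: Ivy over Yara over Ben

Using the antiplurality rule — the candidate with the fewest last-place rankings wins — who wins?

Ivy

Last-place votes: Ivy 0, Yara 8, Ben 20.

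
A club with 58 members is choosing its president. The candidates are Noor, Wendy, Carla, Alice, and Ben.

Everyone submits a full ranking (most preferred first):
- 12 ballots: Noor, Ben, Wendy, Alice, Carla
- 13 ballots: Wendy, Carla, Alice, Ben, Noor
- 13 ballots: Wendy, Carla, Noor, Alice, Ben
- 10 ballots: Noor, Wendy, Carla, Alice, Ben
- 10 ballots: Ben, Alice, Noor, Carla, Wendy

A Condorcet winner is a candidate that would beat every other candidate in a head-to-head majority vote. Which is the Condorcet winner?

Noor

Noor vs Wendy: 32–26
Noor vs Carla: 32–26
Noor vs Alice: 35–23
Noor vs Ben: 35–23
Noor beats every other candidate.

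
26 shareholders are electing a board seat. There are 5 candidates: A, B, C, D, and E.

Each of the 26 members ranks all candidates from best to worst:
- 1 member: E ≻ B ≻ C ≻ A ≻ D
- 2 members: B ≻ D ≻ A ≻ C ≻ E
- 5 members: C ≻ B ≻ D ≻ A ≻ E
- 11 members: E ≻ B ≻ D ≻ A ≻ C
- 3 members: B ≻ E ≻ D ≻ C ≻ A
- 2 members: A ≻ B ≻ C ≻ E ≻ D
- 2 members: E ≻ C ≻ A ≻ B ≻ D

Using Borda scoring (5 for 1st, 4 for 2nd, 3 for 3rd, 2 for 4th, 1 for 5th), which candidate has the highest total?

B

A: 1×2 + 2×3 + 5×2 + 11×2 + 3×1 + 2×5 + 2×3 = 59
B: 1×4 + 2×5 + 5×4 + 11×4 + 3×5 + 2×4 + 2×2 = 105
C: 1×3 + 2×2 + 5×5 + 11×1 + 3×2 + 2×3 + 2×4 = 63
D: 1×1 + 2×4 + 5×3 + 11×3 + 3×3 + 2×1 + 2×1 = 70
E: 1×5 + 2×1 + 5×1 + 11×5 + 3×4 + 2×2 + 2×5 = 93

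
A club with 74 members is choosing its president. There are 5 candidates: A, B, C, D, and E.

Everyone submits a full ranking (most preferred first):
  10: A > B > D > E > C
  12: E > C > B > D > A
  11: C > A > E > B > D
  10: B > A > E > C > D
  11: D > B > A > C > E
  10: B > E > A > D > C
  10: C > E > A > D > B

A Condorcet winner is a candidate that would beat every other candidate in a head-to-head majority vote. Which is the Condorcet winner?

B

B vs A: 43–31
B vs C: 41–33
B vs D: 53–21
B vs E: 41–33
B beats every other candidate.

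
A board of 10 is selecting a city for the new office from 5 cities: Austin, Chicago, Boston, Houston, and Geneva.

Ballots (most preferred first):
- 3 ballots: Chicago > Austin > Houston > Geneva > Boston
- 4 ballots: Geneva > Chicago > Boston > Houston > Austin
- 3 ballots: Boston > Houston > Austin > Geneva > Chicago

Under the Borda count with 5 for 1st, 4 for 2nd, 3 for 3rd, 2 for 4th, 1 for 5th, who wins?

Austin: 3×4 + 4×1 + 3×3 = 25
Chicago: 3×5 + 4×4 + 3×1 = 34
Boston: 3×1 + 4×3 + 3×5 = 30
Houston: 3×3 + 4×2 + 3×4 = 29
Geneva: 3×2 + 4×5 + 3×2 = 32

Chicago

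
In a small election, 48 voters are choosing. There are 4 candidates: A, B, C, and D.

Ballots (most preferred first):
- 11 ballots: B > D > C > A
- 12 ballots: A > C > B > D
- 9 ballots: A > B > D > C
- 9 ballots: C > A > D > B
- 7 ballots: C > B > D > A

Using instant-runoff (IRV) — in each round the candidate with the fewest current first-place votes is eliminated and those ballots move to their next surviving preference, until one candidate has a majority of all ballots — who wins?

Round 1: A 21, B 11, C 16, D 0. D eliminated.
Round 2: A 21, B 11, C 16. B eliminated.
Round 3: A 21, C 27. C has a majority (≥25).

C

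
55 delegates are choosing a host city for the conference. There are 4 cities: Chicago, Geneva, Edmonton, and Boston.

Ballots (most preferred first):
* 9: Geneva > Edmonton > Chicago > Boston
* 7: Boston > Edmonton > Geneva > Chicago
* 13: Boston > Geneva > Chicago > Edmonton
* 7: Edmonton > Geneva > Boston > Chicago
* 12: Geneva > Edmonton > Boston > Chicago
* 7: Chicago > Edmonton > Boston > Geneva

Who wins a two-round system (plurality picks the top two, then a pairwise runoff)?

Round 1 first-place votes: Chicago 7, Geneva 21, Edmonton 7, Boston 20. Geneva and Boston advance.
Runoff: Geneva is ranked above Boston on 28 ballots, Boston above Geneva on 27.

Geneva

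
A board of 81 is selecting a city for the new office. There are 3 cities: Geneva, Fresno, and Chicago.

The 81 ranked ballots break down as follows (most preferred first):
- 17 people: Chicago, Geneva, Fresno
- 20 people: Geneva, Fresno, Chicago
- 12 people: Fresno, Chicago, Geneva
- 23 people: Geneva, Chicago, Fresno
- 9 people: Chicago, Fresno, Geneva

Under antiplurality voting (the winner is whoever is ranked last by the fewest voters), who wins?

Chicago

Last-place votes: Geneva 21, Fresno 40, Chicago 20.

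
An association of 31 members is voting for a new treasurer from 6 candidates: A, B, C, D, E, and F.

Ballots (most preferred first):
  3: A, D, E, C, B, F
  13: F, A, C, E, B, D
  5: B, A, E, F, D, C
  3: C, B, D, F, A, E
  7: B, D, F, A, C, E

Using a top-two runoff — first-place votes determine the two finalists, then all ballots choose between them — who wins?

B

Round 1 first-place votes: A 3, B 12, C 3, D 0, E 0, F 13. F and B advance.
Runoff: F is ranked above B on 13 ballots, B above F on 18.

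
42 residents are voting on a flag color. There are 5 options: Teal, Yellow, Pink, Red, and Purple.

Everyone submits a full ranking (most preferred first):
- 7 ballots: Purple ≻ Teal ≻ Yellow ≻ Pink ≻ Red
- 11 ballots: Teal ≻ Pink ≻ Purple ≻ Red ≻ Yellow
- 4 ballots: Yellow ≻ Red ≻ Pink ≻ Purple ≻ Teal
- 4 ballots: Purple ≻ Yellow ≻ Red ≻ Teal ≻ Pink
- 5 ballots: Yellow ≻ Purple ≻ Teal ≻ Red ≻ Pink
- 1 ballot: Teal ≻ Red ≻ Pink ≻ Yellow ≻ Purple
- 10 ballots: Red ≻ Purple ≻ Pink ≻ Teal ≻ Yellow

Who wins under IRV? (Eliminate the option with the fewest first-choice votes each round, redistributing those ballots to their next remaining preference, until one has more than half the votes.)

Round 1: Teal 12, Yellow 9, Pink 0, Red 10, Purple 11. Pink eliminated.
Round 2: Teal 12, Yellow 9, Red 10, Purple 11. Yellow eliminated.
Round 3: Teal 12, Red 14, Purple 16. Teal eliminated.
Round 4: Red 15, Purple 27. Purple has a majority (≥22).

Purple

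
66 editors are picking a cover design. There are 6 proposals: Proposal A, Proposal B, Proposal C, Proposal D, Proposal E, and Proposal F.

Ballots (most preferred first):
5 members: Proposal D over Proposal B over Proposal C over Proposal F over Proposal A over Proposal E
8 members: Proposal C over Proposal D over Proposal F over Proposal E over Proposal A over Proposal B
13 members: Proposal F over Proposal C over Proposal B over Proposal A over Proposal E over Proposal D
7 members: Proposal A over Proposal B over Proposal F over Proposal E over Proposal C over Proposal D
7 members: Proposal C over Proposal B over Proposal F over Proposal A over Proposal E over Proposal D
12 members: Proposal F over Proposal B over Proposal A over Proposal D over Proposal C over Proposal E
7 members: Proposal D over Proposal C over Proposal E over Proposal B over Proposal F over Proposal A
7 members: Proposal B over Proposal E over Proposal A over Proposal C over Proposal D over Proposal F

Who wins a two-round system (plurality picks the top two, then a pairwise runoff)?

Round 1 first-place votes: Proposal A 7, Proposal B 7, Proposal C 15, Proposal D 12, Proposal E 0, Proposal F 25. Proposal F and Proposal C advance.
Runoff: Proposal F is ranked above Proposal C on 32 ballots, Proposal C above Proposal F on 34.

Proposal C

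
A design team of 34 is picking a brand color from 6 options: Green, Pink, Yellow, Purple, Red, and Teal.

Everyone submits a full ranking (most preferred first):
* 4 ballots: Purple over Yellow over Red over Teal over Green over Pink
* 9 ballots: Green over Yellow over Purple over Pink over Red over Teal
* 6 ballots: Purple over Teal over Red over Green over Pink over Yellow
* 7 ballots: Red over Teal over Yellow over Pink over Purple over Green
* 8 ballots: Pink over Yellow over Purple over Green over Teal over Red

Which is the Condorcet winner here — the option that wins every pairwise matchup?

Yellow vs Green: 19–15
Yellow vs Pink: 20–14
Yellow vs Purple: 24–10
Yellow vs Red: 21–13
Yellow vs Teal: 21–13
Yellow beats every other option.

Yellow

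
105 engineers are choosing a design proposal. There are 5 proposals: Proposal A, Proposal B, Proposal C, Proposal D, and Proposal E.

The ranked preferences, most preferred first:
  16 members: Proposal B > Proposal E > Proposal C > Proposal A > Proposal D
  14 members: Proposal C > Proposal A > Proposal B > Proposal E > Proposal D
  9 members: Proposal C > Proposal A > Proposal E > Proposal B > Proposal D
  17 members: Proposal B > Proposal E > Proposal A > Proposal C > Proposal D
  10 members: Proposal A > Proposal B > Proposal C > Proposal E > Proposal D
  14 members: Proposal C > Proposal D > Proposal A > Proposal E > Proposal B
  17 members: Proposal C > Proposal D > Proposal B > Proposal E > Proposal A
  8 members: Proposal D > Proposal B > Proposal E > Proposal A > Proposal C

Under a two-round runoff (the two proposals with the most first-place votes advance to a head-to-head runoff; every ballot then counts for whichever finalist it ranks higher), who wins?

Round 1 first-place votes: Proposal A 10, Proposal B 33, Proposal C 54, Proposal D 8, Proposal E 0. Proposal C and Proposal B advance.
Runoff: Proposal C is ranked above Proposal B on 54 ballots, Proposal B above Proposal C on 51.

Proposal C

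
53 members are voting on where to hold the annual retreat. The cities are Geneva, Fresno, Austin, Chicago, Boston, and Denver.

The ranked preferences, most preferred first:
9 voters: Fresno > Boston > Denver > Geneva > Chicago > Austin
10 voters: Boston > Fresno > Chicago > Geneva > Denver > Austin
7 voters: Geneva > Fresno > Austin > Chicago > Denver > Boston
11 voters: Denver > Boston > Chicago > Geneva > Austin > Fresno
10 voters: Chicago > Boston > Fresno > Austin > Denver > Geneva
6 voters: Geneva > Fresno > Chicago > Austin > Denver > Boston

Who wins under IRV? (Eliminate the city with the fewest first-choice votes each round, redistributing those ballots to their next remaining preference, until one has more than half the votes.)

Boston

Round 1: Geneva 13, Fresno 9, Austin 0, Chicago 10, Boston 10, Denver 11. Austin eliminated.
Round 2: Geneva 13, Fresno 9, Chicago 10, Boston 10, Denver 11. Fresno eliminated.
Round 3: Geneva 13, Chicago 10, Boston 19, Denver 11. Chicago eliminated.
Round 4: Geneva 13, Boston 29, Denver 11. Boston has a majority (≥27).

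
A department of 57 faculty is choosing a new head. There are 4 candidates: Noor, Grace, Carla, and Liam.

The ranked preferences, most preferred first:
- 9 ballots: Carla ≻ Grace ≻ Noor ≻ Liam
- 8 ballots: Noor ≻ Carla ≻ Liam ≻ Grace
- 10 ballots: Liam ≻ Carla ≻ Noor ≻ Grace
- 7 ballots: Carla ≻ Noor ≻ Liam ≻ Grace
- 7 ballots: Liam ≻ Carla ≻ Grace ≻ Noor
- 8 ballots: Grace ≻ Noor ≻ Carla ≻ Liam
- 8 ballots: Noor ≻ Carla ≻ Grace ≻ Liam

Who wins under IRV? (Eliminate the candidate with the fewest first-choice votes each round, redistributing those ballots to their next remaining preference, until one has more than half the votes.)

Noor

Round 1: Noor 16, Grace 8, Carla 16, Liam 17. Grace eliminated.
Round 2: Noor 24, Carla 16, Liam 17. Carla eliminated.
Round 3: Noor 40, Liam 17. Noor has a majority (≥29).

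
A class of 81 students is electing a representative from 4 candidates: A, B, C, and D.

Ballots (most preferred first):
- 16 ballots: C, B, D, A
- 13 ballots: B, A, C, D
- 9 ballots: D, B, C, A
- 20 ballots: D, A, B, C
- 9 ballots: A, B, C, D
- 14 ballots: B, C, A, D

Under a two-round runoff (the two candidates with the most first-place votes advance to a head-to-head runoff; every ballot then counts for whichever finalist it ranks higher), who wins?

Round 1 first-place votes: A 9, B 27, C 16, D 29. D and B advance.
Runoff: D is ranked above B on 29 ballots, B above D on 52.

B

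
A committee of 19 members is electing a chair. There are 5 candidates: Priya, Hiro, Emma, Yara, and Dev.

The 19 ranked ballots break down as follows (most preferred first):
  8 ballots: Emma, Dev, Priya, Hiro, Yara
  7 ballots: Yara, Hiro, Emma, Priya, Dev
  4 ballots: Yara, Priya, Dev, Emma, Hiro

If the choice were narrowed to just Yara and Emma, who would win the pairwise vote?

Yara

Yara is ranked above Emma on 11 ballots; Emma above Yara on 8.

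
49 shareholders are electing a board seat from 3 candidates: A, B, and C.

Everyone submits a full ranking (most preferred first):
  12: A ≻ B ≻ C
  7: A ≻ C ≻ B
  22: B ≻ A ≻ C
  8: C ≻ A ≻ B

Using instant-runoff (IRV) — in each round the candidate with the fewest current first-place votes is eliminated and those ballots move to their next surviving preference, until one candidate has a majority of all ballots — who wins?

A

Round 1: A 19, B 22, C 8. C eliminated.
Round 2: A 27, B 22. A has a majority (≥25).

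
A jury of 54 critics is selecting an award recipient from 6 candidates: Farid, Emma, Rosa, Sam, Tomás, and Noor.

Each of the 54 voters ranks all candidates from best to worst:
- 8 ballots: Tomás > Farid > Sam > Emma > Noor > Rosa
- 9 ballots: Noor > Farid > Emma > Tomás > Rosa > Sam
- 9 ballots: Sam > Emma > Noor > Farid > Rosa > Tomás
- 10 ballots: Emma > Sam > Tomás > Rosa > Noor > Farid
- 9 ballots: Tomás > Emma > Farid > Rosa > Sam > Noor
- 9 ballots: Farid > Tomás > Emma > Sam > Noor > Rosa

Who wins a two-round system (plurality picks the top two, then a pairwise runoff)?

Emma

Round 1 first-place votes: Farid 9, Emma 10, Rosa 0, Sam 9, Tomás 17, Noor 9. Tomás and Emma advance.
Runoff: Tomás is ranked above Emma on 26 ballots, Emma above Tomás on 28.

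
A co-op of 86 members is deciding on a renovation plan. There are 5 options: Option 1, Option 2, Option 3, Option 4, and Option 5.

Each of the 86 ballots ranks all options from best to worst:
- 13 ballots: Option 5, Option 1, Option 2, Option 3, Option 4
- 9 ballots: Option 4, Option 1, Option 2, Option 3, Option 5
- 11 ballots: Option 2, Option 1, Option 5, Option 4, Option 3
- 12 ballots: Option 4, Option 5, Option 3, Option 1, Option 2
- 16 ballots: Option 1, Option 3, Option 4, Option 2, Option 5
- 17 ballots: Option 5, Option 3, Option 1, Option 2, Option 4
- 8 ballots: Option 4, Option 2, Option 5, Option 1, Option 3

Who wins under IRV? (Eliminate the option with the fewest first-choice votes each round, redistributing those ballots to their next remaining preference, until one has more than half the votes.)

Round 1: Option 1 16, Option 2 11, Option 3 0, Option 4 29, Option 5 30. Option 3 eliminated.
Round 2: Option 1 16, Option 2 11, Option 4 29, Option 5 30. Option 2 eliminated.
Round 3: Option 1 27, Option 4 29, Option 5 30. Option 1 eliminated.
Round 4: Option 4 45, Option 5 41. Option 4 has a majority (≥44).

Option 4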